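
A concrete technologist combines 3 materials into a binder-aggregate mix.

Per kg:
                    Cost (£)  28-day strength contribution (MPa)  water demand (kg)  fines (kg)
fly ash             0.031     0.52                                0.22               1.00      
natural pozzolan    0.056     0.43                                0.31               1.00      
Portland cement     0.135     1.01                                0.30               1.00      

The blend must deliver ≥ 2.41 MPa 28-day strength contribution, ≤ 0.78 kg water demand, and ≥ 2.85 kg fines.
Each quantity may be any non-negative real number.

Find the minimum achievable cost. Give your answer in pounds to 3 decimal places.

Let x1 = kg of fly ash, x2 = kg of natural pozzolan, x3 = kg of Portland cement.
Minimize 0.031x1 + 0.056x2 + 0.135x3 subject to:
  0.52x1 + 0.43x2 + 1.01x3 ≥ 2.41   (28-day strength contribution)
  0.22x1 + 0.31x2 + 0.3x3 ≤ 0.78   (water demand)
  1x1 + 1x2 + 1x3 ≥ 2.85   (fines)
  x1, x2, x3 ≥ 0.
The optimal basis is {fly ash, Portland cement}; natural pozzolan drops out. The 28-day strength contribution and water demand requirements are met with equality.
So fly ash = 0.9789 kg, Portland cement = 1.882 kg.
Total cost: 0.031·0.9789 + 0.135·1.882 = 0.28442.

£0.284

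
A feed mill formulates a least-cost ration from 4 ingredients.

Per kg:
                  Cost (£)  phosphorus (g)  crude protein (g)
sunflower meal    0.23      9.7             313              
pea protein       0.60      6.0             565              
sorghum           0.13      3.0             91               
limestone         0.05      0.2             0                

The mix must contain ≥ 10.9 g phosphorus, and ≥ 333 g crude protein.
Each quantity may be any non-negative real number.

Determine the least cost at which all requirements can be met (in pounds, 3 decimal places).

£0.258

Let x1 = kg of sunflower meal, x2 = kg of pea protein, x3 = kg of sorghum, x4 = kg of limestone.
Minimise 0.23x1 + 0.6x2 + 0.13x3 + 0.05x4 with:
  9.7x1 + 6x2 + 3x3 + 0.2x4 ≥ 10.9   (phosphorus)
  313x1 + 565x2 + 91x3 ≥ 333   (crude protein)
  x1, x2, x3, x4 ≥ 0.
The minimum-cost mix takes nothing from pea protein, sorghum, limestone — only sunflower meal. The phosphorus requirement is met with equality.
So sunflower meal = 1.1237 kg.
Objective = 0.23·1.1237 = 0.25845.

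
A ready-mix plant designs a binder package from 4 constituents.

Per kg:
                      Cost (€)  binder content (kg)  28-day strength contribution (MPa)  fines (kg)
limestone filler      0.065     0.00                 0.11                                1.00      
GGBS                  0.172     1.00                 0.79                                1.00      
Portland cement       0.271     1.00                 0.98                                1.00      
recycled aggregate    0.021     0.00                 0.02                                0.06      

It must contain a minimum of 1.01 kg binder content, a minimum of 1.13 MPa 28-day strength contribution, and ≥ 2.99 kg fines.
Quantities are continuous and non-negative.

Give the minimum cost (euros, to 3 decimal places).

Let x1 = kg of limestone filler, x2 = kg of GGBS, x3 = kg of Portland cement, x4 = kg of recycled aggregate.
Minimise 0.065x1 + 0.172x2 + 0.271x3 + 0.021x4 with:
  1x2 + 1x3 ≥ 1.01   (binder content)
  0.11x1 + 0.79x2 + 0.98x3 + 0.02x4 ≥ 1.13   (28-day strength contribution)
  1x1 + 1x2 + 1x3 + 0.06x4 ≥ 2.99   (fines)
  x1, x2, x3, x4 ≥ 0.
The minimum-cost mix takes nothing from Portland cement, recycled aggregate — only limestone filler, GGBS. Binding constraints: 28-day strength contribution and fines.
Optimal quantities: limestone filler = 1.812 kg, GGBS = 1.178 kg.
Total cost: 0.065·1.812 + 0.172·1.178 = 0.32040.

€0.320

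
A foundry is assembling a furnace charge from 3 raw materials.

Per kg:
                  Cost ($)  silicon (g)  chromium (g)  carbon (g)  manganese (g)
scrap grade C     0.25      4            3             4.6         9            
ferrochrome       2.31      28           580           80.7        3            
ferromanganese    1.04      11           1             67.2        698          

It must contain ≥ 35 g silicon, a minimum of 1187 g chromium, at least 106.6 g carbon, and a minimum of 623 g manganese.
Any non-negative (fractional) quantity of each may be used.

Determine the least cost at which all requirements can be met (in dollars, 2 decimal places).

Set it up as a linear program. Let x1 = kg of scrap grade C, x2 = kg of ferrochrome, x3 = kg of ferromanganese.
Minimize 0.25x1 + 2.31x2 + 1.04x3 subject to:
  4x1 + 28x2 + 11x3 ≥ 35   (silicon)
  3x1 + 580x2 + 1x3 ≥ 1187   (chromium)
  4.6x1 + 80.7x2 + 67.2x3 ≥ 106.6   (carbon)
  9x1 + 3x2 + 698x3 ≥ 623   (manganese)
  x1, x2, x3 ≥ 0.
The minimum-cost mix takes nothing from scrap grade C — only ferrochrome, ferromanganese. The chromium and manganese requirements are met with equality.
So ferrochrome = 2.045 kg, ferromanganese = 0.8838 kg.
Cost = 2.31·2.045 + 1.04·0.8838 = 5.6431.

$5.64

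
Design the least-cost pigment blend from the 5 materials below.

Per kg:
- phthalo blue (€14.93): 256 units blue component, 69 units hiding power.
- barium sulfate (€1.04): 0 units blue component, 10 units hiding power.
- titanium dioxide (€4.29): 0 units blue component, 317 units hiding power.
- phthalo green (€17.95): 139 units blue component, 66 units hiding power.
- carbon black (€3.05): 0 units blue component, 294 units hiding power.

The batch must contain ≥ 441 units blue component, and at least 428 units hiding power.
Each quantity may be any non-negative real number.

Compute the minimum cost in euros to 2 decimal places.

Let x1 = kg of phthalo blue, x2 = kg of barium sulfate, x3 = kg of titanium dioxide, x4 = kg of phthalo green, x5 = kg of carbon black.
Minimize 14.93x1 + 1.04x2 + 4.29x3 + 17.95x4 + 3.05x5 s.t.:
  256x1 + 139x4 ≥ 441   (blue component)
  69x1 + 10x2 + 317x3 + 66x4 + 294x5 ≥ 428   (hiding power)
  x1, x2, x3, x4, x5 ≥ 0.
The minimum-cost mix takes nothing from barium sulfate, titanium dioxide, phthalo green — only phthalo blue, carbon black. Binding constraints: blue component and hiding power.
So phthalo blue = 1.723 kg, carbon black = 1.051 kg.
Hence cost = 14.93·1.723 + 3.05·1.051 = €28.9299.

€28.93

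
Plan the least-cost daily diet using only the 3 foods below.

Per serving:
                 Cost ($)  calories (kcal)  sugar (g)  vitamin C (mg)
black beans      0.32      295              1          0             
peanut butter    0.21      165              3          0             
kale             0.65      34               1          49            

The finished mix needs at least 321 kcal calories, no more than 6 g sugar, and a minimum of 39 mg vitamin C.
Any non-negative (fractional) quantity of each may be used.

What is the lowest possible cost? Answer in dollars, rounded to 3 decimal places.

Set it up as a linear program. Let x1 = servings of black beans, x2 = servings of peanut butter, x3 = servings of kale.
Minimise 0.32x1 + 0.21x2 + 0.65x3 with:
  295x1 + 165x2 + 34x3 ≥ 321   (calories)
  1x1 + 3x2 + 1x3 ≤ 6   (sugar)
  49x3 ≥ 39   (vitamin C)
  x1, x2, x3 ≥ 0.
The optimal basis is {black beans, kale}; peanut butter drops out. There the calories and vitamin C constraints are tight.
That vertex is x1 = 0.9964, x3 = 0.7959.
Objective = 0.32·0.9964 + 0.65·0.7959 = 0.83618.

$0.836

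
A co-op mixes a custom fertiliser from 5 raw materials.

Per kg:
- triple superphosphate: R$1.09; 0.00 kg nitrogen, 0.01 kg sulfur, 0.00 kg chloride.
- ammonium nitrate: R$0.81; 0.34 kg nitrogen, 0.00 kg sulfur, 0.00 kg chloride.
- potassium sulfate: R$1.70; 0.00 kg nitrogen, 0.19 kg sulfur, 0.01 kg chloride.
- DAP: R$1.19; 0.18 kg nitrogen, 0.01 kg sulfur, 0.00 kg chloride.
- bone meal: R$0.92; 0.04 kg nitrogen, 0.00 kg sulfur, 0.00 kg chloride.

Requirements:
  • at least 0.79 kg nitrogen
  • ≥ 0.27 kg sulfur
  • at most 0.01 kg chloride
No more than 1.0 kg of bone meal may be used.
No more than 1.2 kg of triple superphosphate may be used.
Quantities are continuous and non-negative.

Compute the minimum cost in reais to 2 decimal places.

This is a linear program. Let x1 = kg of triple superphosphate, x2 = kg of ammonium nitrate, x3 = kg of potassium sulfate, x4 = kg of DAP, x5 = kg of bone meal.
Minimise 1.09x1 + 0.81x2 + 1.7x3 + 1.19x4 + 0.92x5 s.t.:
  0.34x2 + 0.18x4 + 0.04x5 ≥ 0.79   (nitrogen)
  0.01x1 + 0.19x3 + 0.01x4 ≥ 0.27   (sulfur)
  0.01x3 ≤ 0.01   (chloride)
  x5 ≤ 1
  x1 ≤ 1.2
  x1, x2, x3, x4, x5 ≥ 0.
The minimum-cost mix takes nothing from ammonium nitrate, bone meal — only triple superphosphate, potassium sulfate, DAP. The sulfur, chloride, the triple superphosphate cap requirements are met with equality.
That vertex is x1 = 1.2, x3 = 1, x4 = 6.8.
Total cost: 1.09·1.2 + 1.7·1 + 1.19·6.8 = 11.1000.

R$11.10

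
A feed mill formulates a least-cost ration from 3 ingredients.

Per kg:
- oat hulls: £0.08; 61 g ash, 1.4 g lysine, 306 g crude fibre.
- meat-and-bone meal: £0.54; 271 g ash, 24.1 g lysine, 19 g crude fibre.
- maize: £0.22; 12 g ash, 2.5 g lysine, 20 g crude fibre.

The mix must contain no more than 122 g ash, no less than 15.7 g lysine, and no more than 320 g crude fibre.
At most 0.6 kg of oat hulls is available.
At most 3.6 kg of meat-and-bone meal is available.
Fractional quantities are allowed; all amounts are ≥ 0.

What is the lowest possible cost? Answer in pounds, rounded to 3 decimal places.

£0.907

This is a linear program. Let x1 = kg of oat hulls, x2 = kg of meat-and-bone meal, x3 = kg of maize.
Minimize 0.08x1 + 0.54x2 + 0.22x3 with:
  61x1 + 271x2 + 12x3 ≤ 122   (ash)
  1.4x1 + 24.1x2 + 2.5x3 ≥ 15.7   (lysine)
  306x1 + 19x2 + 20x3 ≤ 320   (crude fibre)
  x1 ≤ 0.6
  x2 ≤ 3.6
  x1, x2, x3 ≥ 0.
The minimum-cost mix takes nothing from oat hulls — only meat-and-bone meal, maize. Binding constraints: ash and lysine.
Optimal quantities: meat-and-bone meal = 0.3003 kg, maize = 3.385 kg.
Hence cost = 0.54·0.3003 + 0.22·3.385 = £0.90686.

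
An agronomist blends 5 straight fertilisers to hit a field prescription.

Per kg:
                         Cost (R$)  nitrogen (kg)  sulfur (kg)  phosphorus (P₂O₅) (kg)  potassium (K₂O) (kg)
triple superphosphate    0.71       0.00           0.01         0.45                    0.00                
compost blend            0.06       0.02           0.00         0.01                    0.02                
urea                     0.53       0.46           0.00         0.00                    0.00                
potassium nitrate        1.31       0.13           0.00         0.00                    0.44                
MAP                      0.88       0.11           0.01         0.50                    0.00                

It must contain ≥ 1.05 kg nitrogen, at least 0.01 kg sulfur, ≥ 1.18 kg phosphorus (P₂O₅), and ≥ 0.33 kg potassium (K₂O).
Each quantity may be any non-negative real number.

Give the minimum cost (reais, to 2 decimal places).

R$3.35

Treat it as an LP. Let x1 = kg of triple superphosphate, x2 = kg of compost blend, x3 = kg of urea, x4 = kg of potassium nitrate, x5 = kg of MAP.
min 0.71x1 + 0.06x2 + 0.53x3 + 1.31x4 + 0.88x5 with:
  0.02x2 + 0.46x3 + 0.13x4 + 0.11x5 ≥ 1.05   (nitrogen)
  0.01x1 + 0.01x5 ≥ 0.01   (sulfur)
  0.45x1 + 0.01x2 + 0.5x5 ≥ 1.18   (phosphorus (P₂O₅))
  0.02x2 + 0.44x4 ≥ 0.33   (potassium (K₂O))
  x1, x2, x3, x4, x5 ≥ 0.
The optimal basis is {compost blend, urea, MAP}; triple superphosphate, potassium nitrate drop out. There the nitrogen, phosphorus (P₂O₅), potassium (K₂O) constraints are tight.
So compost blend = 16.5 kg, urea = 1.08 kg, MAP = 2.03 kg.
Total cost: 0.06·16.5 + 0.53·1.08 + 0.88·2.03 = 3.3488.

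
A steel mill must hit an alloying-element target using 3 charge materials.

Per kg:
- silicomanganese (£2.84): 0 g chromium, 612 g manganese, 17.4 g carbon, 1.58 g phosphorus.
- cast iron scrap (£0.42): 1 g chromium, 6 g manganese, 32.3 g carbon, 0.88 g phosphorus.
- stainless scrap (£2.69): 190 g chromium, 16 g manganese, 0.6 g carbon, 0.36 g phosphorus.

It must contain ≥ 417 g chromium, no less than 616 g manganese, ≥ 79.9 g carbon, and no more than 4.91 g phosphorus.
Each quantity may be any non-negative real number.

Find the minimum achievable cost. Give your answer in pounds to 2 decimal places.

Set it up as a linear program. Let x1 = kg of silicomanganese, x2 = kg of cast iron scrap, x3 = kg of stainless scrap.
Minimise 2.84x1 + 0.42x2 + 2.69x3 s.t.:
  1x2 + 190x3 ≥ 417   (chromium)
  612x1 + 6x2 + 16x3 ≥ 616   (manganese)
  17.4x1 + 32.3x2 + 0.6x3 ≥ 79.9   (carbon)
  1.58x1 + 0.88x2 + 0.36x3 ≤ 4.91   (phosphorus)
  x1, x2, x3 ≥ 0.
The optimal mix uses every input. The chromium, manganese, carbon requirements are met with equality.
So silicomanganese = 0.9305 kg, cast iron scrap = 1.932 kg, stainless scrap = 2.185 kg.
Cost = 2.84·0.9305 + 0.42·1.932 + 2.69·2.185 = 9.3317.

£9.33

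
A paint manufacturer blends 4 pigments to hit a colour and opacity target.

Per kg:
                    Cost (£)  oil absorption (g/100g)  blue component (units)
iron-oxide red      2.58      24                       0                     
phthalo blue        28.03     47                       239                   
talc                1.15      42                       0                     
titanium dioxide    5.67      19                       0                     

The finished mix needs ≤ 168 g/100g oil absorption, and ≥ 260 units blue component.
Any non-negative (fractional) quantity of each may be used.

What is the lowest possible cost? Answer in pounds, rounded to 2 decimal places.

£30.49

This is a linear program. Let x1 = kg of iron-oxide red, x2 = kg of phthalo blue, x3 = kg of talc, x4 = kg of titanium dioxide.
min 2.58x1 + 28.03x2 + 1.15x3 + 5.67x4 subject to:
  24x1 + 47x2 + 42x3 + 19x4 ≤ 168   (oil absorption)
  239x2 ≥ 260   (blue component)
  x1, x2, x3, x4 ≥ 0.
The optimal basis is {phthalo blue}; iron-oxide red, talc, titanium dioxide drop out. Binding constraint: blue component.
Optimal quantities: phthalo blue = 1.0879 kg.
Total cost: 28.03·1.0879 = 30.4938.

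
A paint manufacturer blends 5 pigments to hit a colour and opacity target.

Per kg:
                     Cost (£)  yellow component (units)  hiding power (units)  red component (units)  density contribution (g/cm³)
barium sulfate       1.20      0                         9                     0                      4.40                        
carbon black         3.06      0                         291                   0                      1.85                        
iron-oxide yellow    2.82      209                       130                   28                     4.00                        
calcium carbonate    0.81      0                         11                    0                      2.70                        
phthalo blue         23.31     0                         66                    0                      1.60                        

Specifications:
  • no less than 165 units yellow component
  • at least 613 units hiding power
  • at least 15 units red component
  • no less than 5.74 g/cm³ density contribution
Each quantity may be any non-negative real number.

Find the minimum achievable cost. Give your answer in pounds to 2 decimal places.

£7.59

Let x1 = kg of barium sulfate, x2 = kg of carbon black, x3 = kg of iron-oxide yellow, x4 = kg of calcium carbonate, x5 = kg of phthalo blue.
min 1.2x1 + 3.06x2 + 2.82x3 + 0.81x4 + 23.31x5 with:
  209x3 ≥ 165   (yellow component)
  9x1 + 291x2 + 130x3 + 11x4 + 66x5 ≥ 613   (hiding power)
  28x3 ≥ 15   (red component)
  4.4x1 + 1.85x2 + 4x3 + 2.7x4 + 1.6x5 ≥ 5.74   (density contribution)
  x1, x2, x3, x4, x5 ≥ 0.
The minimum-cost mix takes nothing from barium sulfate, calcium carbonate, phthalo blue — only carbon black, iron-oxide yellow. There the yellow component and hiding power constraints are tight.
So carbon black = 1.754 kg, iron-oxide yellow = 0.7895 kg.
Hence cost = 3.06·1.754 + 2.82·0.7895 = £7.5936.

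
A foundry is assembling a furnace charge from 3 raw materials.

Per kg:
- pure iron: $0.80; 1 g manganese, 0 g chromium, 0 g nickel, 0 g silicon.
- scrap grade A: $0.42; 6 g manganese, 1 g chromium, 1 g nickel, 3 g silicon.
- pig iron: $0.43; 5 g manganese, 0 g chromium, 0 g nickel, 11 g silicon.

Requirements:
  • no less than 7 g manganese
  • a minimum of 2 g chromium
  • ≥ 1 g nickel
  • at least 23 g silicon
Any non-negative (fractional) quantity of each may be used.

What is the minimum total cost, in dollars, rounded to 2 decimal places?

$1.50

Treat it as an LP. Let x1 = kg of pure iron, x2 = kg of scrap grade A, x3 = kg of pig iron.
Minimise 0.8x1 + 0.42x2 + 0.43x3 with:
  1x1 + 6x2 + 5x3 ≥ 7   (manganese)
  1x2 ≥ 2   (chromium)
  1x2 ≥ 1   (nickel)
  3x2 + 11x3 ≥ 23   (silicon)
  x1, x2, x3 ≥ 0.
The cheapest feasible vertex uses only scrap grade A, pig iron; pure iron is not used. The chromium and silicon requirements are met with equality.
Solving gives x2 = 2, x3 = 1.545.
Hence cost = 0.42·2 + 0.43·1.545 = $1.5044.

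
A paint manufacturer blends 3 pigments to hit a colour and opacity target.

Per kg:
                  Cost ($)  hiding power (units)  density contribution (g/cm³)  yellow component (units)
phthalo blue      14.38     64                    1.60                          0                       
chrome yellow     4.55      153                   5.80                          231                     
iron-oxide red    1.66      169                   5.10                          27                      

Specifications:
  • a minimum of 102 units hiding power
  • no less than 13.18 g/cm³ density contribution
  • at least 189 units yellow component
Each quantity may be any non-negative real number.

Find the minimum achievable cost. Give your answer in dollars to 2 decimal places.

$5.87

This is a linear program. Let x1 = kg of phthalo blue, x2 = kg of chrome yellow, x3 = kg of iron-oxide red.
Minimize 14.38x1 + 4.55x2 + 1.66x3 with:
  64x1 + 153x2 + 169x3 ≥ 102   (hiding power)
  1.6x1 + 5.8x2 + 5.1x3 ≥ 13.18   (density contribution)
  231x2 + 27x3 ≥ 189   (yellow component)
  x1, x2, x3 ≥ 0.
The cheapest feasible vertex uses only chrome yellow, iron-oxide red; phthalo blue is not used. The density contribution and yellow component requirements are met with equality.
That vertex is x2 = 0.5952, x3 = 1.907.
Total cost: 4.55·0.5952 + 1.66·1.907 = 5.8738.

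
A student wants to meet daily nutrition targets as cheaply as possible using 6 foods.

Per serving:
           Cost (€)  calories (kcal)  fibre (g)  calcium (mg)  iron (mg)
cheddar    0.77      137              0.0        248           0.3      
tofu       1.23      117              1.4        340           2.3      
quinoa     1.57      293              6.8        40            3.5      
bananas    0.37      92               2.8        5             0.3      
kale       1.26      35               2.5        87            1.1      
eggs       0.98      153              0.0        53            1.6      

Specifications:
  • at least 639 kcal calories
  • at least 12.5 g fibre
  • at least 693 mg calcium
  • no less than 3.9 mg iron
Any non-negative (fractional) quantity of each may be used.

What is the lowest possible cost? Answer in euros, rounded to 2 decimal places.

Let x1 = servings of cheddar, x2 = servings of tofu, x3 = servings of quinoa, x4 = servings of bananas, x5 = servings of kale, x6 = servings of eggs.
Minimize 0.77x1 + 1.23x2 + 1.57x3 + 0.37x4 + 1.26x5 + 0.98x6 s.t.:
  137x1 + 117x2 + 293x3 + 92x4 + 35x5 + 153x6 ≥ 639   (calories)
  1.4x2 + 6.8x3 + 2.8x4 + 2.5x5 ≥ 12.5   (fibre)
  248x1 + 340x2 + 40x3 + 5x4 + 87x5 + 53x6 ≥ 693   (calcium)
  0.3x1 + 2.3x2 + 3.5x3 + 0.3x4 + 1.1x5 + 1.6x6 ≥ 3.9   (iron)
  x1, x2, x3, x4, x5, x6 ≥ 0.
At the optimum only cheddar, tofu, bananas are positive (quinoa, kale, eggs = 0). Binding constraints: calories, fibre, calcium.
Optimal quantities: cheddar = 1.028 servings, tofu = 1.232 servings, bananas = 3.848 servings.
Total cost: 0.77·1.028 + 1.23·1.232 + 0.37·3.848 = 3.7307.

€3.73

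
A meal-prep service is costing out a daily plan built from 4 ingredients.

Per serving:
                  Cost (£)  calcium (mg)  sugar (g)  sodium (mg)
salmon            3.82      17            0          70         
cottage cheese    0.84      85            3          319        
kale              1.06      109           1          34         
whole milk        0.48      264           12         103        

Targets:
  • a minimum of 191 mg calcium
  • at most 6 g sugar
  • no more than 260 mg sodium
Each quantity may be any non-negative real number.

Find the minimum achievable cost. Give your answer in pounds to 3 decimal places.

Let x1 = servings of salmon, x2 = servings of cottage cheese, x3 = servings of kale, x4 = servings of whole milk.
Minimise 3.82x1 + 0.84x2 + 1.06x3 + 0.48x4 with:
  17x1 + 85x2 + 109x3 + 264x4 ≥ 191   (calcium)
  3x2 + 1x3 + 12x4 ≤ 6   (sugar)
  70x1 + 319x2 + 34x3 + 103x4 ≤ 260   (sodium)
  x1, x2, x3, x4 ≥ 0.
At the optimum only kale, whole milk are positive (salmon, cottage cheese = 0). The calcium and sugar requirements are met with equality.
Solving gives x3 = 0.6782, x4 = 0.4435.
Objective = 1.06·0.6782 + 0.48·0.4435 = 0.93177.

£0.932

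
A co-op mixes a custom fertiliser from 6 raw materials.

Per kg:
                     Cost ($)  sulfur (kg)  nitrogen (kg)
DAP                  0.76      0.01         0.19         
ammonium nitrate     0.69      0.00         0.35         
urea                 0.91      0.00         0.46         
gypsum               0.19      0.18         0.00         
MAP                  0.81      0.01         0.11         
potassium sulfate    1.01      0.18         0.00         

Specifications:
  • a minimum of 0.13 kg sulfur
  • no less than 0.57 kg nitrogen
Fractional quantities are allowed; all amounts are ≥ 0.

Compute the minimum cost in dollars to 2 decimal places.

Set it up as a linear program. Let x1 = kg of DAP, x2 = kg of ammonium nitrate, x3 = kg of urea, x4 = kg of gypsum, x5 = kg of MAP, x6 = kg of potassium sulfate.
min 0.76x1 + 0.69x2 + 0.91x3 + 0.19x4 + 0.81x5 + 1.01x6 with:
  0.01x1 + 0.18x4 + 0.01x5 + 0.18x6 ≥ 0.13   (sulfur)
  0.19x1 + 0.35x2 + 0.46x3 + 0.11x5 ≥ 0.57   (nitrogen)
  x1, x2, x3, x4, x5, x6 ≥ 0.
The cheapest feasible vertex uses only ammonium nitrate, gypsum; DAP, urea, MAP, potassium sulfate are not used. There the sulfur and nitrogen constraints are tight.
Optimal quantities: ammonium nitrate = 1.629 kg, gypsum = 0.7222 kg.
Objective = 0.69·1.629 + 0.19·0.7222 = 1.2612.

$1.26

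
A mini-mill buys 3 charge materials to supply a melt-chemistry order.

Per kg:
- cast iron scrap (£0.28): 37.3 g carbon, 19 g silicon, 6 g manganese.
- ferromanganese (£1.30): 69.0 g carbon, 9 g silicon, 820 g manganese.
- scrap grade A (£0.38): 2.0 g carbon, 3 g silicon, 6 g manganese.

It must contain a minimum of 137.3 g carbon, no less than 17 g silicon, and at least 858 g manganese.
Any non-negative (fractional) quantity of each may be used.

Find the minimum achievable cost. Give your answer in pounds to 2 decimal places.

Let x1 = kg of cast iron scrap, x2 = kg of ferromanganese, x3 = kg of scrap grade A.
min 0.28x1 + 1.3x2 + 0.38x3 s.t.:
  37.3x1 + 69x2 + 2x3 ≥ 137.3   (carbon)
  19x1 + 9x2 + 3x3 ≥ 17   (silicon)
  6x1 + 820x2 + 6x3 ≥ 858   (manganese)
  x1, x2, x3 ≥ 0.
At the optimum only cast iron scrap, ferromanganese are positive (scrap grade A = 0). There the carbon and manganese constraints are tight.
Solving gives x1 = 1.769, x2 = 1.033.
Hence cost = 0.28·1.769 + 1.3·1.033 = £1.8382.

£1.84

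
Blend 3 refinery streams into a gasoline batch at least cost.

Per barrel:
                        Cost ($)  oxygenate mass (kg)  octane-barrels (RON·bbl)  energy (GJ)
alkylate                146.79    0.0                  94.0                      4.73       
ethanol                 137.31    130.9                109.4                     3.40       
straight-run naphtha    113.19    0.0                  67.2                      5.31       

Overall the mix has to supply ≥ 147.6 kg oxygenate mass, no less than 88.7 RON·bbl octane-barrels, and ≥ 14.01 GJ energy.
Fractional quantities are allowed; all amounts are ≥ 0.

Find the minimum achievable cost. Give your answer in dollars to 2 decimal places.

Let x1 = barrels of alkylate, x2 = barrels of ethanol, x3 = barrels of straight-run naphtha.
Minimize 146.79x1 + 137.31x2 + 113.19x3 with:
  130.9x2 ≥ 147.6   (oxygenate mass)
  94x1 + 109.4x2 + 67.2x3 ≥ 88.7   (octane-barrels)
  4.73x1 + 3.4x2 + 5.31x3 ≥ 14.01   (energy)
  x1, x2, x3 ≥ 0.
The minimum-cost mix takes nothing from alkylate — only ethanol, straight-run naphtha. Binding constraints: oxygenate mass and energy.
Optimal quantities: ethanol = 1.1276 barrels, straight-run naphtha = 1.9164 barrels.
Cost = 137.31·1.1276 + 113.19·1.9164 = 371.7481.

$371.75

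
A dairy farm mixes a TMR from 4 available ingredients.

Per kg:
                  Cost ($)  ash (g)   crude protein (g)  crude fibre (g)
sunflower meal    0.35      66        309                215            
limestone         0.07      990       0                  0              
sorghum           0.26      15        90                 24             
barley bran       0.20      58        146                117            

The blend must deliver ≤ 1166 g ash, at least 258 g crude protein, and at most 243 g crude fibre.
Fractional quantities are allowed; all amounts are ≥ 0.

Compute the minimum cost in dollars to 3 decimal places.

$0.292

Set it up as a linear program. Let x1 = kg of sunflower meal, x2 = kg of limestone, x3 = kg of sorghum, x4 = kg of barley bran.
Minimise 0.35x1 + 0.07x2 + 0.26x3 + 0.2x4 s.t.:
  66x1 + 990x2 + 15x3 + 58x4 ≤ 1166   (ash)
  309x1 + 90x3 + 146x4 ≥ 258   (crude protein)
  215x1 + 24x3 + 117x4 ≤ 243   (crude fibre)
  x1, x2, x3, x4 ≥ 0.
At the optimum only sunflower meal is positive (limestone, sorghum, barley bran = 0). Binding constraint: crude protein.
So sunflower meal = 0.835 kg.
Cost = 0.35·0.835 = 0.29225.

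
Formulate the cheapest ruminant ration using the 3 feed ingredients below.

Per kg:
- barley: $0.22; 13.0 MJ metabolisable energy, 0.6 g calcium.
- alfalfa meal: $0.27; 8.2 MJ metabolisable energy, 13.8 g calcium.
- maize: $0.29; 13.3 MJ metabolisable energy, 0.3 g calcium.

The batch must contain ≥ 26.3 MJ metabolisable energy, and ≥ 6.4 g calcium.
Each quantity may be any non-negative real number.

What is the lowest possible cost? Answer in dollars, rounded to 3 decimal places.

$0.496

Set it up as a linear program. Let x1 = kg of barley, x2 = kg of alfalfa meal, x3 = kg of maize.
min 0.22x1 + 0.27x2 + 0.29x3 subject to:
  13x1 + 8.2x2 + 13.3x3 ≥ 26.3   (metabolisable energy)
  0.6x1 + 13.8x2 + 0.3x3 ≥ 6.4   (calcium)
  x1, x2, x3 ≥ 0.
The minimum-cost mix takes nothing from maize — only barley, alfalfa meal. The metabolisable energy and calcium requirements are met with equality.
Solving gives x1 = 1.779, x2 = 0.3864.
Cost = 0.22·1.779 + 0.27·0.3864 = 0.49571.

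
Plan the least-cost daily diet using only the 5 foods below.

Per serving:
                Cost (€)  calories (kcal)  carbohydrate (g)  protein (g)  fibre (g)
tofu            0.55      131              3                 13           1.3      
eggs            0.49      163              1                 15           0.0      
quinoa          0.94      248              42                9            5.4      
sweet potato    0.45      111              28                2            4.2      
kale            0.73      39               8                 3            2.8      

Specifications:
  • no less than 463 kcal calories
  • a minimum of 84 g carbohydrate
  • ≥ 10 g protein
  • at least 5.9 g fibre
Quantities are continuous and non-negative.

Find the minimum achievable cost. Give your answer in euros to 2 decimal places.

€1.74

Let x1 = servings of tofu, x2 = servings of eggs, x3 = servings of quinoa, x4 = servings of sweet potato, x5 = servings of kale.
Minimise 0.55x1 + 0.49x2 + 0.94x3 + 0.45x4 + 0.73x5 subject to:
  131x1 + 163x2 + 248x3 + 111x4 + 39x5 ≥ 463   (calories)
  3x1 + 1x2 + 42x3 + 28x4 + 8x5 ≥ 84   (carbohydrate)
  13x1 + 15x2 + 9x3 + 2x4 + 3x5 ≥ 10   (protein)
  1.3x1 + 5.4x3 + 4.2x4 + 2.8x5 ≥ 5.9   (fibre)
  x1, x2, x3, x4, x5 ≥ 0.
The minimum-cost mix takes nothing from tofu, quinoa, kale — only eggs, sweet potato. There the calories and carbohydrate constraints are tight.
That vertex is x2 = 0.8174, x4 = 2.971.
Cost = 0.49·0.8174 + 0.45·2.971 = 1.7375.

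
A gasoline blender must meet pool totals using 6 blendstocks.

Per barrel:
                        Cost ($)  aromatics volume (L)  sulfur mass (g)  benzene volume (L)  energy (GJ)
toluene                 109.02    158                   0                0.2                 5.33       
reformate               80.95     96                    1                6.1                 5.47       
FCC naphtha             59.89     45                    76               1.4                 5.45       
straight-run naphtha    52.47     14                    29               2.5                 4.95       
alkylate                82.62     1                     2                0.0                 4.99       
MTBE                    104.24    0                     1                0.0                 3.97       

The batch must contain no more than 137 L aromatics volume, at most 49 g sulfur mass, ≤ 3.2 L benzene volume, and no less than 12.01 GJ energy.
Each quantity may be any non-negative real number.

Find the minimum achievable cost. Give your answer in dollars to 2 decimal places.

$158.84

Set it up as a linear program. Let x1 = barrels of toluene, x2 = barrels of reformate, x3 = barrels of FCC naphtha, x4 = barrels of straight-run naphtha, x5 = barrels of alkylate, x6 = barrels of MTBE.
Minimize 109.02x1 + 80.95x2 + 59.89x3 + 52.47x4 + 82.62x5 + 104.24x6 subject to:
  158x1 + 96x2 + 45x3 + 14x4 + 1x5 ≤ 137   (aromatics volume)
  1x2 + 76x3 + 29x4 + 2x5 + 1x6 ≤ 49   (sulfur mass)
  0.2x1 + 6.1x2 + 1.4x3 + 2.5x4 ≤ 3.2   (benzene volume)
  5.33x1 + 5.47x2 + 5.45x3 + 4.95x4 + 4.99x5 + 3.97x6 ≥ 12.01   (energy)
  x1, x2, x3, x4, x5, x6 ≥ 0.
At the optimum only FCC naphtha, straight-run naphtha, alkylate are positive (toluene, reformate, MTBE = 0). There the sulfur mass, benzene volume, energy constraints are tight.
That vertex is x3 = 0.16368, x4 = 1.1883, x5 = 1.0492.
Objective = 59.89·0.16368 + 52.47·1.1883 + 82.62·1.0492 = 158.8378.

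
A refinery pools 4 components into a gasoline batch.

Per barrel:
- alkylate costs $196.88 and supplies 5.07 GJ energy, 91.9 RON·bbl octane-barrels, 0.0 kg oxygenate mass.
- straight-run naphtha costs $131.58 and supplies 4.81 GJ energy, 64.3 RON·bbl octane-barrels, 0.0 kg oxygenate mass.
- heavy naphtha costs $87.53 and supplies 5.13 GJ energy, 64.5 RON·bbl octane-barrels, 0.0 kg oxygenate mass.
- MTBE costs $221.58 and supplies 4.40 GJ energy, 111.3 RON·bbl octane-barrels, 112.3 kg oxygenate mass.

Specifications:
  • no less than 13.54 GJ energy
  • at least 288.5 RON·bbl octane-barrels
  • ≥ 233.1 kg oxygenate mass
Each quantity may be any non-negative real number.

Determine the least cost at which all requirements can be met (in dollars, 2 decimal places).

$537.93

Treat it as an LP. Let x1 = barrels of alkylate, x2 = barrels of straight-run naphtha, x3 = barrels of heavy naphtha, x4 = barrels of MTBE.
Minimise 196.88x1 + 131.58x2 + 87.53x3 + 221.58x4 s.t.:
  5.07x1 + 4.81x2 + 5.13x3 + 4.4x4 ≥ 13.54   (energy)
  91.9x1 + 64.3x2 + 64.5x3 + 111.3x4 ≥ 288.5   (octane-barrels)
  112.3x4 ≥ 233.1   (oxygenate mass)
  x1, x2, x3, x4 ≥ 0.
The optimal basis is {heavy naphtha, MTBE}; alkylate, straight-run naphtha drop out. There the octane-barrels and oxygenate mass constraints are tight.
Optimal quantities: heavy naphtha = 0.8911 barrels, MTBE = 2.0757 barrels.
Objective = 87.53·0.8911 + 221.58·2.0757 = 537.9316.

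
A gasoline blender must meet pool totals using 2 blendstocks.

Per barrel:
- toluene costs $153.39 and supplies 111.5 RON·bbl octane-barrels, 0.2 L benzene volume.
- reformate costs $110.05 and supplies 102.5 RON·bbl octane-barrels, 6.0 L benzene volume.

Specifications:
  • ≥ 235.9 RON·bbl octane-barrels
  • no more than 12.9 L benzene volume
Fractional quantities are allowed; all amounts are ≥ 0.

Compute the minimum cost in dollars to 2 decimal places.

Let x1 = barrels of toluene, x2 = barrels of reformate.
Minimise 153.39x1 + 110.05x2 subject to:
  111.5x1 + 102.5x2 ≥ 235.9   (octane-barrels)
  0.2x1 + 6x2 ≤ 12.9   (benzene volume)
  x1, x2 ≥ 0.
Both inputs are positive at the optimum. The octane-barrels and benzene volume requirements are met with equality.
That vertex is x1 = 0.14364, x2 = 2.1452.
Hence cost = 153.39·0.14364 + 110.05·2.1452 = $258.1122.

$258.11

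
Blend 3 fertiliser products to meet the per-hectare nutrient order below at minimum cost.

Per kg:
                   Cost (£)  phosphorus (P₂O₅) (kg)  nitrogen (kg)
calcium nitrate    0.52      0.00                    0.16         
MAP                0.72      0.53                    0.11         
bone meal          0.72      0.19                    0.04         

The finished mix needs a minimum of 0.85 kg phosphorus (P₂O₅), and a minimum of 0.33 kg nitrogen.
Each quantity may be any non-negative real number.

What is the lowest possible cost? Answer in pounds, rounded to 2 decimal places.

Treat it as an LP. Let x1 = kg of calcium nitrate, x2 = kg of MAP, x3 = kg of bone meal.
min 0.52x1 + 0.72x2 + 0.72x3 subject to:
  0.53x2 + 0.19x3 ≥ 0.85   (phosphorus (P₂O₅))
  0.16x1 + 0.11x2 + 0.04x3 ≥ 0.33   (nitrogen)
  x1, x2, x3 ≥ 0.
The cheapest feasible vertex uses only calcium nitrate, MAP; bone meal is not used. There the phosphorus (P₂O₅) and nitrogen constraints are tight.
So calcium nitrate = 0.9599 kg, MAP = 1.604 kg.
Objective = 0.52·0.9599 + 0.72·1.604 = 1.6540.

£1.65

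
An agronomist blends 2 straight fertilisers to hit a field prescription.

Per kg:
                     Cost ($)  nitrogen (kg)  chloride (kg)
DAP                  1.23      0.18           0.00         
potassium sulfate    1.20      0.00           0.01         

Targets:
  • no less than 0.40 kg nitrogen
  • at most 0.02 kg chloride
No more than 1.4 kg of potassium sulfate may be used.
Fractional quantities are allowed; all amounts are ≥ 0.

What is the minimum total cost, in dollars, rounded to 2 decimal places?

$2.73

This is a linear program. Let x1 = kg of DAP, x2 = kg of potassium sulfate.
Minimize 1.23x1 + 1.2x2 subject to:
  0.18x1 ≥ 0.4   (nitrogen)
  0.01x2 ≤ 0.02   (chloride)
  x2 ≤ 1.4
  x1, x2 ≥ 0.
The minimum-cost mix takes nothing from potassium sulfate — only DAP. Binding constraint: nitrogen.
Optimal quantities: DAP = 2.222 kg.
Hence cost = 1.23·2.222 = $2.7331.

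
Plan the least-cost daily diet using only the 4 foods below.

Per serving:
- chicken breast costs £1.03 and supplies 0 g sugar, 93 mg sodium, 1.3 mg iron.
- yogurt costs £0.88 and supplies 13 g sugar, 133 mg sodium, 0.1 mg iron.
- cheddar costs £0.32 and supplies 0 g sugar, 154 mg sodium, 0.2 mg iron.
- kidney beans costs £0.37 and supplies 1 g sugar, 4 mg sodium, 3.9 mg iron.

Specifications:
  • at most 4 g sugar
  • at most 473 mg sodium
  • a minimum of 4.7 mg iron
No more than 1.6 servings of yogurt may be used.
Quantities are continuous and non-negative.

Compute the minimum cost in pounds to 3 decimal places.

Let x1 = servings of chicken breast, x2 = servings of yogurt, x3 = servings of cheddar, x4 = servings of kidney beans.
min 1.03x1 + 0.88x2 + 0.32x3 + 0.37x4 with:
  13x2 + 1x4 ≤ 4   (sugar)
  93x1 + 133x2 + 154x3 + 4x4 ≤ 473   (sodium)
  1.3x1 + 0.1x2 + 0.2x3 + 3.9x4 ≥ 4.7   (iron)
  x2 ≤ 1.6
  x1, x2, x3, x4 ≥ 0.
At the optimum only kidney beans is positive (chicken breast, yogurt, cheddar = 0). Binding constraint: iron.
Optimal quantities: kidney beans = 1.205 servings.
Cost = 0.37·1.205 = 0.44585.

£0.446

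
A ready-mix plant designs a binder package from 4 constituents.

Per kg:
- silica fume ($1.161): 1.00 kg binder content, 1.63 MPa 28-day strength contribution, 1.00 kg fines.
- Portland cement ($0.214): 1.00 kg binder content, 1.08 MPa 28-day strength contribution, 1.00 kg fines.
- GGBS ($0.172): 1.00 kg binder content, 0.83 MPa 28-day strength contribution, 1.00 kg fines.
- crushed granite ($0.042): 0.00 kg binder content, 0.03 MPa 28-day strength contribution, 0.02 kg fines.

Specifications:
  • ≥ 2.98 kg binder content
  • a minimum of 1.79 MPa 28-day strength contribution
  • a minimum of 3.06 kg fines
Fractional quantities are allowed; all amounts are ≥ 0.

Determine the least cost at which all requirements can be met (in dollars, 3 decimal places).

$0.526

Let x1 = kg of silica fume, x2 = kg of Portland cement, x3 = kg of GGBS, x4 = kg of crushed granite.
Minimise 1.161x1 + 0.214x2 + 0.172x3 + 0.042x4 subject to:
  1x1 + 1x2 + 1x3 ≥ 2.98   (binder content)
  1.63x1 + 1.08x2 + 0.83x3 + 0.03x4 ≥ 1.79   (28-day strength contribution)
  1x1 + 1x2 + 1x3 + 0.02x4 ≥ 3.06   (fines)
  x1, x2, x3, x4 ≥ 0.
At the optimum only GGBS is positive (silica fume, Portland cement, crushed granite = 0). The fines requirement is met with equality.
So GGBS = 3.06 kg.
Total cost: 0.172·3.06 = 0.52632.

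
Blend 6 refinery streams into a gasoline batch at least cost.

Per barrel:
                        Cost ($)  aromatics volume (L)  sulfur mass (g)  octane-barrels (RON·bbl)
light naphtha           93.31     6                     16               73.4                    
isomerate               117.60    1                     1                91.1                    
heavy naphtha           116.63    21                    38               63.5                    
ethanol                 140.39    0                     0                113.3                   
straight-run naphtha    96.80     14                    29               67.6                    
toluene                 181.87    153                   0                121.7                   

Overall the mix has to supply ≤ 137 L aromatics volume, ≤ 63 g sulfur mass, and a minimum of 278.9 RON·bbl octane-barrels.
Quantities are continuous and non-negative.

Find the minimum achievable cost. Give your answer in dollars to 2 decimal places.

Let x1 = barrels of light naphtha, x2 = barrels of isomerate, x3 = barrels of heavy naphtha, x4 = barrels of ethanol, x5 = barrels of straight-run naphtha, x6 = barrels of toluene.
min 93.31x1 + 117.6x2 + 116.63x3 + 140.39x4 + 96.8x5 + 181.87x6 with:
  6x1 + 1x2 + 21x3 + 14x5 + 153x6 ≤ 137   (aromatics volume)
  16x1 + 1x2 + 38x3 + 29x5 ≤ 63   (sulfur mass)
  73.4x1 + 91.1x2 + 63.5x3 + 113.3x4 + 67.6x5 + 121.7x6 ≥ 278.9   (octane-barrels)
  x1, x2, x3, x4, x5, x6 ≥ 0.
The optimal basis is {ethanol}; light naphtha, isomerate, heavy naphtha, straight-run naphtha, toluene drop out. There the octane-barrels constraint is tight.
Optimal quantities: ethanol = 2.4616 barrels.
Total cost: 140.39·2.4616 = 345.5840.

$345.58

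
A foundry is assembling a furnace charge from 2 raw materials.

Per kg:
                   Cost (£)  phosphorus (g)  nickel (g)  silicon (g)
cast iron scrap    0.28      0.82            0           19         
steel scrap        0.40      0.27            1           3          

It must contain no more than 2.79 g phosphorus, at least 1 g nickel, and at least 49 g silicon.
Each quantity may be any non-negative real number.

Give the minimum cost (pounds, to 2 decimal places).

£1.08

Let x1 = kg of cast iron scrap, x2 = kg of steel scrap.
Minimize 0.28x1 + 0.4x2 subject to:
  0.82x1 + 0.27x2 ≤ 2.79   (phosphorus)
  1x2 ≥ 1   (nickel)
  19x1 + 3x2 ≥ 49   (silicon)
  x1, x2 ≥ 0.
Both inputs are positive at the optimum. Binding constraints: nickel and silicon.
Optimal quantities: cast iron scrap = 2.421 kg, steel scrap = 1 kg.
Cost = 0.28·2.421 + 0.4·1 = 1.0779.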